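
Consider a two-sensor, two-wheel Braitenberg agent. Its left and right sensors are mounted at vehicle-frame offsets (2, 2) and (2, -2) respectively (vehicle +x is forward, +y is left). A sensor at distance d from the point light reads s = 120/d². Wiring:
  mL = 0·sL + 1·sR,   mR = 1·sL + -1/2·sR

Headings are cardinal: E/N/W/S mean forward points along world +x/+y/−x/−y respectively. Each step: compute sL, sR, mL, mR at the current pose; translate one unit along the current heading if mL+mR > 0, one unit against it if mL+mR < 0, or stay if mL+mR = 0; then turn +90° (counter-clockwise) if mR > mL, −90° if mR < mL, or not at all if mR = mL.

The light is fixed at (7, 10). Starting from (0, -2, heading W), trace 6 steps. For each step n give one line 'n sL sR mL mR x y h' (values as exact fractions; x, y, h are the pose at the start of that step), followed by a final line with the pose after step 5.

n=0: pose=(0,-2,W); sL=120/277, sR=120/181; mL=120/181, mR=5100/50137; mL+mR=38340/50137 → advance +1; mR−mL=-28140/50137 → turn -1·90°
n=1: pose=(-1,-2,N); sL=3/5, sR=15/17; mL=15/17, mR=27/170; mL+mR=177/170 → advance +1; mR−mL=-123/170 → turn -1·90°
n=2: pose=(-1,-1,E); sL=40/39, sR=24/41; mL=24/41, mR=1172/1599; mL+mR=2108/1599 → advance +1; mR−mL=236/1599 → turn +1·90°
n=3: pose=(0,-1,N); sL=20/27, sR=60/53; mL=60/53, mR=250/1431; mL+mR=1870/1431 → advance +1; mR−mL=-1370/1431 → turn -1·90°
n=4: pose=(0,0,E); sL=120/89, sR=120/169; mL=120/169, mR=14940/15041; mL+mR=25620/15041 → advance +1; mR−mL=4260/15041 → turn +1·90°
n=5: pose=(1,0,N); sL=15/16, sR=3/2; mL=3/2, mR=3/16; mL+mR=27/16 → advance +1; mR−mL=-21/16 → turn -1·90°

0 120/277 120/181 120/181 5100/50137 0 -2 W
1 3/5 15/17 15/17 27/170 -1 -2 N
2 40/39 24/41 24/41 1172/1599 -1 -1 E
3 20/27 60/53 60/53 250/1431 0 -1 N
4 120/89 120/169 120/169 14940/15041 0 0 E
5 15/16 3/2 3/2 3/16 1 0 N
final 1 1 E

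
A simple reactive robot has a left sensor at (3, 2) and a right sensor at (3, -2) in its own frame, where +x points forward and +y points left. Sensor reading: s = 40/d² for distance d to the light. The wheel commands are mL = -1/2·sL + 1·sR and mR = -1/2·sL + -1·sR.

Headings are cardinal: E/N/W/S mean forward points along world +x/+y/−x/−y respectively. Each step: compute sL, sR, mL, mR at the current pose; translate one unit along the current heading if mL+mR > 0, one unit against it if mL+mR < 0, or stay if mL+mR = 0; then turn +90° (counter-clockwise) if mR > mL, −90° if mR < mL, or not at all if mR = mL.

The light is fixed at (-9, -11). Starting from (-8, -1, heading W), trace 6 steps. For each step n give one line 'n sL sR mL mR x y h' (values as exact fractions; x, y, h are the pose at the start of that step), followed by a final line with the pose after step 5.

0 10/17 10/37 -15/629 -355/629 -8 -1 W
1 40/169 8/37 612/6253 -2092/6253 -7 -1 N
2 20/73 20/37 1090/2701 -1830/2701 -7 -2 E
3 8/9 40/37 212/333 -508/333 -8 -2 S
4 10/17 10/37 -15/629 -355/629 -8 -1 W
5 40/169 8/37 612/6253 -2092/6253 -7 -1 N
final -7 -2 E

n=0: pose=(-8,-1,W); sL=10/17, sR=10/37; mL=-15/629, mR=-355/629; mL+mR=-10/17 → advance -1; mR−mL=-20/37 → turn -1·90°
n=1: pose=(-7,-1,N); sL=40/169, sR=8/37; mL=612/6253, mR=-2092/6253; mL+mR=-40/169 → advance -1; mR−mL=-16/37 → turn -1·90°
n=2: pose=(-7,-2,E); sL=20/73, sR=20/37; mL=1090/2701, mR=-1830/2701; mL+mR=-20/73 → advance -1; mR−mL=-40/37 → turn -1·90°
n=3: pose=(-8,-2,S); sL=8/9, sR=40/37; mL=212/333, mR=-508/333; mL+mR=-8/9 → advance -1; mR−mL=-80/37 → turn -1·90°
n=4: pose=(-8,-1,W); sL=10/17, sR=10/37; mL=-15/629, mR=-355/629; mL+mR=-10/17 → advance -1; mR−mL=-20/37 → turn -1·90°
n=5: pose=(-7,-1,N); sL=40/169, sR=8/37; mL=612/6253, mR=-2092/6253; mL+mR=-40/169 → advance -1; mR−mL=-16/37 → turn -1·90°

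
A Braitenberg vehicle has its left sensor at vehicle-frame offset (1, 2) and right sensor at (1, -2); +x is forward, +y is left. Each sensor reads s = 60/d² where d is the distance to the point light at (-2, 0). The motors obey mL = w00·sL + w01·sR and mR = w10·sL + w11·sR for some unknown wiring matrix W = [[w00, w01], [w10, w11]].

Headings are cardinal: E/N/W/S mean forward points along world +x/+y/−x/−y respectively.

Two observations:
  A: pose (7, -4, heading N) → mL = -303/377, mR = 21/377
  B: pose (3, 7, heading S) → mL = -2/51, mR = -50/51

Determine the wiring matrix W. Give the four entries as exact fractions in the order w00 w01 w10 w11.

obs A: pose=(7,-4,N) → sL=30/29, sR=6/13, mL=-303/377, mR=21/377
obs B: pose=(3,7,S) → sL=12/17, sR=4/3, mL=-2/51, mR=-50/51
sensor matrix S = [[30/29, 6/13], [12/17, 4/3]]; det S = 6752/6409
solve [mL_A; mL_B] = S·[w00; w01] and [mR_A; mR_B] = S·[w10; w11]:
  w00 = -1, w01 = 1/2, w10 = 1/2, w11 = -1

-1 1/2 1/2 -1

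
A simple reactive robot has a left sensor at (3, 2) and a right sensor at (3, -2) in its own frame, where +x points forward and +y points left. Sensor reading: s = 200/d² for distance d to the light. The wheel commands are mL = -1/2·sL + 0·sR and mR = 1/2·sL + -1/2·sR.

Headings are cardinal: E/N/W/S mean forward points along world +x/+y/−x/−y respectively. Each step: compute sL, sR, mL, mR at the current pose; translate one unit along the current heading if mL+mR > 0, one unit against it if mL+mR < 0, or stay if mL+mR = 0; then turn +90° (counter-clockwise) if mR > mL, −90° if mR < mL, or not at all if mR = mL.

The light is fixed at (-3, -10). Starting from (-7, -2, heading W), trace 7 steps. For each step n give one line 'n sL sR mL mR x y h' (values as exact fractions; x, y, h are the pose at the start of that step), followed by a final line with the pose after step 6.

n=0: pose=(-7,-2,W); sL=40/17, sR=200/149; mL=-20/17, mR=1280/2533; mL+mR=-100/149 → advance -1; mR−mL=4260/2533 → turn +1·90°
n=1: pose=(-6,-2,S); sL=100/13, sR=4; mL=-50/13, mR=24/13; mL+mR=-2 → advance -1; mR−mL=74/13 → turn +1·90°
n=2: pose=(-6,-1,E); sL=200/121, sR=200/49; mL=-100/121, mR=-7200/5929; mL+mR=-100/49 → advance -1; mR−mL=-2300/5929 → turn -1·90°
n=3: pose=(-7,-1,S); sL=5, sR=25/9; mL=-5/2, mR=10/9; mL+mR=-25/18 → advance -1; mR−mL=65/18 → turn +1·90°
n=4: pose=(-7,0,E); sL=40/29, sR=40/13; mL=-20/29, mR=-320/377; mL+mR=-20/13 → advance -1; mR−mL=-60/377 → turn -1·90°
n=5: pose=(-8,0,S); sL=100/29, sR=100/49; mL=-50/29, mR=1000/1421; mL+mR=-50/49 → advance -1; mR−mL=3450/1421 → turn +1·90°
n=6: pose=(-8,1,E); sL=200/173, sR=40/17; mL=-100/173, mR=-1760/2941; mL+mR=-20/17 → advance -1; mR−mL=-60/2941 → turn -1·90°

0 40/17 200/149 -20/17 1280/2533 -7 -2 W
1 100/13 4 -50/13 24/13 -6 -2 S
2 200/121 200/49 -100/121 -7200/5929 -6 -1 E
3 5 25/9 -5/2 10/9 -7 -1 S
4 40/29 40/13 -20/29 -320/377 -7 0 E
5 100/29 100/49 -50/29 1000/1421 -8 0 S
6 200/173 40/17 -100/173 -1760/2941 -8 1 E
final -9 1 S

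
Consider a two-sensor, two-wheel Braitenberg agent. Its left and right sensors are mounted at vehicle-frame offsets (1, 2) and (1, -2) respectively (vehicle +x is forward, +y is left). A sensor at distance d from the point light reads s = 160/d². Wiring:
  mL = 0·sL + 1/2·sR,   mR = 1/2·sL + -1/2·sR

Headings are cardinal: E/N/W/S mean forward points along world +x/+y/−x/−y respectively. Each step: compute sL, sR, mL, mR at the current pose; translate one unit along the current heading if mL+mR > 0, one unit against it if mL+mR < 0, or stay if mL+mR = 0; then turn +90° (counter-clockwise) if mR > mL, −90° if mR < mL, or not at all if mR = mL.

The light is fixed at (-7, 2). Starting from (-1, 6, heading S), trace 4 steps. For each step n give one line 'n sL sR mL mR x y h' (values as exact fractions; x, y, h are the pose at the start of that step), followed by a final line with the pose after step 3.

0 160/73 32/5 16/5 -768/365 -1 6 S
1 80/13 16/5 8/5 96/65 -1 5 W
2 32/5 32/13 16/13 128/65 -2 5 N
3 8 40/13 20/13 32/13 -2 6 W
final -3 6 S

n=0: pose=(-1,6,S); sL=160/73, sR=32/5; mL=16/5, mR=-768/365; mL+mR=80/73 → advance +1; mR−mL=-1936/365 → turn -1·90°
n=1: pose=(-1,5,W); sL=80/13, sR=16/5; mL=8/5, mR=96/65; mL+mR=40/13 → advance +1; mR−mL=-8/65 → turn -1·90°
n=2: pose=(-2,5,N); sL=32/5, sR=32/13; mL=16/13, mR=128/65; mL+mR=16/5 → advance +1; mR−mL=48/65 → turn +1·90°
n=3: pose=(-2,6,W); sL=8, sR=40/13; mL=20/13, mR=32/13; mL+mR=4 → advance +1; mR−mL=12/13 → turn +1·90°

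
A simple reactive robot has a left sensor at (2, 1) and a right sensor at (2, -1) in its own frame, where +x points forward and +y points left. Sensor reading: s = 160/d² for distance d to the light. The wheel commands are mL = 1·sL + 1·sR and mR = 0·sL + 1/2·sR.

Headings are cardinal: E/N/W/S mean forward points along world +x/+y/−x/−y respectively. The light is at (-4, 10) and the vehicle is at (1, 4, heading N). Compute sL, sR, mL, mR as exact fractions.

left sensor world pos  = (0, 6); dL² = 32
right sensor world pos = (2, 6); dR² = 52
sL = 160/32 = 5
sR = 160/52 = 40/13
mL = 1·sL + 1·sR = 105/13
mR = 0·sL + 1/2·sR = 20/13

5 40/13 105/13 20/13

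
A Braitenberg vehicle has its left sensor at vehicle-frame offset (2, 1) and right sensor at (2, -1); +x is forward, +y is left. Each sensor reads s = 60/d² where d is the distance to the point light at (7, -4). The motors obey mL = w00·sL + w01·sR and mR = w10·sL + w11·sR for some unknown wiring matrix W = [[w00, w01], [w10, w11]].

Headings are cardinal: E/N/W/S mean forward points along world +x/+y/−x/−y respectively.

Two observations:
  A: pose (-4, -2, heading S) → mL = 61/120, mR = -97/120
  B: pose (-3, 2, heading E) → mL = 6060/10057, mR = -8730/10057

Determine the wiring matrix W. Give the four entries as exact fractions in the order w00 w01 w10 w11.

obs A: pose=(-4,-2,S) → sL=3/5, sR=5/12, mL=61/120, mR=-97/120
obs B: pose=(-3,2,E) → sL=60/113, sR=60/89, mL=6060/10057, mR=-8730/10057
sensor matrix S = [[3/5, 5/12], [60/113, 60/89]]; det S = 1843/10057
solve [mL_A; mL_B] = S·[w00; w01] and [mR_A; mR_B] = S·[w10; w11]:
  w00 = 1/2, w01 = 1/2, w10 = -1, w11 = -1/2

1/2 1/2 -1 -1/2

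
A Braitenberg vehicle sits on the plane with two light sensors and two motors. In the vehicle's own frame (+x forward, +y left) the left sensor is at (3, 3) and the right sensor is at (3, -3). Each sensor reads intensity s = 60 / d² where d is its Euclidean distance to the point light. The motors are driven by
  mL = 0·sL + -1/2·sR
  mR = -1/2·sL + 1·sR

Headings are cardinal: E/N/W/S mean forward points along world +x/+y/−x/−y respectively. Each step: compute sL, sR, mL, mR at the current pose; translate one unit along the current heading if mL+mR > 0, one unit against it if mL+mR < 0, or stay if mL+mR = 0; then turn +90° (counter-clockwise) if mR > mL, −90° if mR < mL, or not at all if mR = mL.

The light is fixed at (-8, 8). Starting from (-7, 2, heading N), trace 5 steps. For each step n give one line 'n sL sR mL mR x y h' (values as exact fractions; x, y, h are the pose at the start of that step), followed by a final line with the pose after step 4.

0 60/13 12/5 -6/5 6/65 -7 2 N
1 15/26 3 -3/2 141/52 -7 1 W
2 60/109 60/109 -30/109 30/109 -8 1 S
3 12/5 60/109 -30/109 -354/545 -8 1 E
4 15/26 15/29 -15/58 345/1508 -9 1 S
final -9 2 E

n=0: pose=(-7,2,N); sL=60/13, sR=12/5; mL=-6/5, mR=6/65; mL+mR=-72/65 → advance -1; mR−mL=84/65 → turn +1·90°
n=1: pose=(-7,1,W); sL=15/26, sR=3; mL=-3/2, mR=141/52; mL+mR=63/52 → advance +1; mR−mL=219/52 → turn +1·90°
n=2: pose=(-8,1,S); sL=60/109, sR=60/109; mL=-30/109, mR=30/109; mL+mR=0 → advance +0; mR−mL=60/109 → turn +1·90°
n=3: pose=(-8,1,E); sL=12/5, sR=60/109; mL=-30/109, mR=-354/545; mL+mR=-504/545 → advance -1; mR−mL=-204/545 → turn -1·90°
n=4: pose=(-9,1,S); sL=15/26, sR=15/29; mL=-15/58, mR=345/1508; mL+mR=-45/1508 → advance -1; mR−mL=735/1508 → turn +1·90°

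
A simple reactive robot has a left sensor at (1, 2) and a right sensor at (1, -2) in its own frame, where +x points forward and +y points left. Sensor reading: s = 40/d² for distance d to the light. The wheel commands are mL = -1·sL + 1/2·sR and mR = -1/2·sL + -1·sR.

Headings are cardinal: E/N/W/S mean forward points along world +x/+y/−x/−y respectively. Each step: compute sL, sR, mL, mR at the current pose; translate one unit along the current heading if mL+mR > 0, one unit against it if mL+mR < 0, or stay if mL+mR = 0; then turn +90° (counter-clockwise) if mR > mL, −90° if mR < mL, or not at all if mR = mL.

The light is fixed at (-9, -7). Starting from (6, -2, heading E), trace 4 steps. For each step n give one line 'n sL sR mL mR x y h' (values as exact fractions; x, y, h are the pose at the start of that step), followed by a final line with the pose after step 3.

n=0: pose=(6,-2,E); sL=8/61, sR=8/53; mL=-180/3233, mR=-700/3233; mL+mR=-880/3233 → advance -1; mR−mL=-520/3233 → turn -1·90°
n=1: pose=(5,-2,S); sL=5/34, sR=1/4; mL=-3/136, mR=-11/34; mL+mR=-47/136 → advance -1; mR−mL=-41/136 → turn -1·90°
n=2: pose=(5,-1,W); sL=8/37, sR=40/233; mL=-1124/8621, mR=-2412/8621; mL+mR=-3536/8621 → advance -1; mR−mL=-1288/8621 → turn -1·90°
n=3: pose=(6,-1,N); sL=20/109, sR=20/169; mL=-2290/18421, mR=-3870/18421; mL+mR=-6160/18421 → advance -1; mR−mL=-1580/18421 → turn -1·90°

0 8/61 8/53 -180/3233 -700/3233 6 -2 E
1 5/34 1/4 -3/136 -11/34 5 -2 S
2 8/37 40/233 -1124/8621 -2412/8621 5 -1 W
3 20/109 20/169 -2290/18421 -3870/18421 6 -1 N
final 6 -2 E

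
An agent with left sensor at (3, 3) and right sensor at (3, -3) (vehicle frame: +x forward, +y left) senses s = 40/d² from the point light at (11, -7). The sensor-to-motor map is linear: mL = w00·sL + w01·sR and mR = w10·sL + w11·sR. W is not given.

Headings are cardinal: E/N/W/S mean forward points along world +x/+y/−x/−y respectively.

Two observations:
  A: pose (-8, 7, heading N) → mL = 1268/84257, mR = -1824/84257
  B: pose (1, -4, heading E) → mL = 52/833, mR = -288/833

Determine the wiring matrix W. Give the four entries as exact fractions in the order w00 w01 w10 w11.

obs A: pose=(-8,7,N) → sL=40/773, sR=8/109, mL=1268/84257, mR=-1824/84257
obs B: pose=(1,-4,E) → sL=8/17, sR=40/49, mL=52/833, mR=-288/833
sensor matrix S = [[40/773, 8/109], [8/17, 40/49]]; det S = 540672/70186081
solve [mL_A; mL_B] = S·[w00; w01] and [mR_A; mR_B] = S·[w10; w11]:
  w00 = 1, w01 = -1/2, w10 = 1, w11 = -1

1 -1/2 1 -1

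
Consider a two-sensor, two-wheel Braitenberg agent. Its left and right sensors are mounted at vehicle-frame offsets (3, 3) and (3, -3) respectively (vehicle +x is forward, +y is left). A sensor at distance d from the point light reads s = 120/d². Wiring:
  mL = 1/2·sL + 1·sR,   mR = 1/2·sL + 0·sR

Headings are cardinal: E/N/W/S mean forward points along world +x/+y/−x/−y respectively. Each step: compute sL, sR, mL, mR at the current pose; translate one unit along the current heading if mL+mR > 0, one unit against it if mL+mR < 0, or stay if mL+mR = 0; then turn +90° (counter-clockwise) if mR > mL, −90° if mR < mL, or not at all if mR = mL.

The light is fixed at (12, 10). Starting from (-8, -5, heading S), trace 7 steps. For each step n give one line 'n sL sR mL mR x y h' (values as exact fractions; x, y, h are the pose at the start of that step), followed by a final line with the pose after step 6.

n=0: pose=(-8,-5,S); sL=120/613, sR=120/853; mL=124740/522889, mR=60/613; mL+mR=175920/522889 → advance +1; mR−mL=-120/853 → turn -1·90°
n=1: pose=(-8,-6,W); sL=12/89, sR=60/349; mL=7434/31061, mR=6/89; mL+mR=9528/31061 → advance +1; mR−mL=-60/349 → turn -1·90°
n=2: pose=(-9,-6,N); sL=24/149, sR=120/493; mL=23796/73457, mR=12/149; mL+mR=29712/73457 → advance +1; mR−mL=-120/493 → turn -1·90°
n=3: pose=(-9,-5,E); sL=10/39, sR=5/27; mL=110/351, mR=5/39; mL+mR=155/351 → advance +1; mR−mL=-5/27 → turn -1·90°
n=4: pose=(-8,-5,S); sL=120/613, sR=120/853; mL=124740/522889, mR=60/613; mL+mR=175920/522889 → advance +1; mR−mL=-120/853 → turn -1·90°
n=5: pose=(-8,-6,W); sL=12/89, sR=60/349; mL=7434/31061, mR=6/89; mL+mR=9528/31061 → advance +1; mR−mL=-60/349 → turn -1·90°
n=6: pose=(-9,-6,N); sL=24/149, sR=120/493; mL=23796/73457, mR=12/149; mL+mR=29712/73457 → advance +1; mR−mL=-120/493 → turn -1·90°

0 120/613 120/853 124740/522889 60/613 -8 -5 S
1 12/89 60/349 7434/31061 6/89 -8 -6 W
2 24/149 120/493 23796/73457 12/149 -9 -6 N
3 10/39 5/27 110/351 5/39 -9 -5 E
4 120/613 120/853 124740/522889 60/613 -8 -5 S
5 12/89 60/349 7434/31061 6/89 -8 -6 W
6 24/149 120/493 23796/73457 12/149 -9 -6 N
final -9 -5 E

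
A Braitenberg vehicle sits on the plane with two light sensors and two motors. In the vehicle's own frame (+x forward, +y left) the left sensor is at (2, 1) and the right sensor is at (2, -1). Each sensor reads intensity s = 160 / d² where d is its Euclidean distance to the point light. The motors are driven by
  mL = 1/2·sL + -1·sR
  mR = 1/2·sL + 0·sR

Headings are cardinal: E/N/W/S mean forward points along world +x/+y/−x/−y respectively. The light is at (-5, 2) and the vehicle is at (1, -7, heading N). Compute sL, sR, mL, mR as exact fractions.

left sensor world pos  = (0, -5); dL² = 74
right sensor world pos = (2, -5); dR² = 98
sL = 160/74 = 80/37
sR = 160/98 = 80/49
mL = 1/2·sL + -1·sR = -1000/1813
mR = 1/2·sL + 0·sR = 40/37

80/37 80/49 -1000/1813 40/37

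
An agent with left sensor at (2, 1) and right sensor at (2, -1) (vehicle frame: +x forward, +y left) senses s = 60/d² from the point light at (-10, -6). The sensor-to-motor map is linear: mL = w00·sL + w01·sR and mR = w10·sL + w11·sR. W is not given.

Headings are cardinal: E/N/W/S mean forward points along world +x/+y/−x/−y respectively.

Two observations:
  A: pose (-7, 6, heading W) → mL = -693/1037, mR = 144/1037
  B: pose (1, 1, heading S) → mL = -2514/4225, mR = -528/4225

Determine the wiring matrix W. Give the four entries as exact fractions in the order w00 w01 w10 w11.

-1 -1/2 1 -1

obs A: pose=(-7,6,W) → sL=30/61, sR=6/17, mL=-693/1037, mR=144/1037
obs B: pose=(1,1,S) → sL=60/169, sR=12/25, mL=-2514/4225, mR=-528/4225
sensor matrix S = [[30/61, 6/17], [60/169, 12/25]]; det S = 97056/876265
solve [mL_A; mL_B] = S·[w00; w01] and [mR_A; mR_B] = S·[w10; w11]:
  w00 = -1, w01 = -1/2, w10 = 1, w11 = -1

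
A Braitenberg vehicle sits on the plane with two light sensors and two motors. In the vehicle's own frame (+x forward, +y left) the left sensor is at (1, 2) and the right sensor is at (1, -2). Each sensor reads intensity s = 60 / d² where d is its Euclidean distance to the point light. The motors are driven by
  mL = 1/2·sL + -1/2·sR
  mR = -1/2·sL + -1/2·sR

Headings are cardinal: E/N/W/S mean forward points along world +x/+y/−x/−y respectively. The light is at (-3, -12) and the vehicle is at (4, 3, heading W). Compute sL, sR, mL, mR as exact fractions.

12/41 12/65 144/2665 -636/2665

left sensor world pos  = (3, 1); dL² = 205
right sensor world pos = (3, 5); dR² = 325
sL = 60/205 = 12/41
sR = 60/325 = 12/65
mL = 1/2·sL + -1/2·sR = 144/2665
mR = -1/2·sL + -1/2·sR = -636/2665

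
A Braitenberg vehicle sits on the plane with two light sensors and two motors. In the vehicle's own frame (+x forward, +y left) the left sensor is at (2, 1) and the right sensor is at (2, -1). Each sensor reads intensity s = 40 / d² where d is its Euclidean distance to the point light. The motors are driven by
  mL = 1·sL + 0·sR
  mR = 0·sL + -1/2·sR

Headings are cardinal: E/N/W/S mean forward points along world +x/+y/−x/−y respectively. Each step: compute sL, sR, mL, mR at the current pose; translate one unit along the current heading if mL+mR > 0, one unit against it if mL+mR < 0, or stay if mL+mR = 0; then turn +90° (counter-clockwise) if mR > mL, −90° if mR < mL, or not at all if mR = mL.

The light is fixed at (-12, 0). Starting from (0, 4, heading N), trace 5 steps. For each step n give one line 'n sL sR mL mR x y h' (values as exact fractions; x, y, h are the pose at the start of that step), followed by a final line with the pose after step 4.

n=0: pose=(0,4,N); sL=40/157, sR=8/41; mL=40/157, mR=-4/41; mL+mR=1012/6437 → advance +1; mR−mL=-2268/6437 → turn -1·90°
n=1: pose=(0,5,E); sL=5/29, sR=10/53; mL=5/29, mR=-5/53; mL+mR=120/1537 → advance +1; mR−mL=-410/1537 → turn -1·90°
n=2: pose=(1,5,S); sL=8/41, sR=40/153; mL=8/41, mR=-20/153; mL+mR=404/6273 → advance +1; mR−mL=-2044/6273 → turn -1·90°
n=3: pose=(1,4,W); sL=4/13, sR=20/73; mL=4/13, mR=-10/73; mL+mR=162/949 → advance +1; mR−mL=-422/949 → turn -1·90°
n=4: pose=(0,4,N); sL=40/157, sR=8/41; mL=40/157, mR=-4/41; mL+mR=1012/6437 → advance +1; mR−mL=-2268/6437 → turn -1·90°

0 40/157 8/41 40/157 -4/41 0 4 N
1 5/29 10/53 5/29 -5/53 0 5 E
2 8/41 40/153 8/41 -20/153 1 5 S
3 4/13 20/73 4/13 -10/73 1 4 W
4 40/157 8/41 40/157 -4/41 0 4 N
final 0 5 E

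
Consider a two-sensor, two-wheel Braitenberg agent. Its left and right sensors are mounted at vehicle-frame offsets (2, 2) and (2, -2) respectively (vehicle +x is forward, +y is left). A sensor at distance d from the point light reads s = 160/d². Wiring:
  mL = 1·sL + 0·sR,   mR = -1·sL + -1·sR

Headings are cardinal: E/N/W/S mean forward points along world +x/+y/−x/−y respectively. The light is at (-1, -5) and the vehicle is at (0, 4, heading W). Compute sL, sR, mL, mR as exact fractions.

left sensor world pos  = (-2, 2); dL² = 50
right sensor world pos = (-2, 6); dR² = 122
sL = 160/50 = 16/5
sR = 160/122 = 80/61
mL = 1·sL + 0·sR = 16/5
mR = -1·sL + -1·sR = -1376/305

16/5 80/61 16/5 -1376/305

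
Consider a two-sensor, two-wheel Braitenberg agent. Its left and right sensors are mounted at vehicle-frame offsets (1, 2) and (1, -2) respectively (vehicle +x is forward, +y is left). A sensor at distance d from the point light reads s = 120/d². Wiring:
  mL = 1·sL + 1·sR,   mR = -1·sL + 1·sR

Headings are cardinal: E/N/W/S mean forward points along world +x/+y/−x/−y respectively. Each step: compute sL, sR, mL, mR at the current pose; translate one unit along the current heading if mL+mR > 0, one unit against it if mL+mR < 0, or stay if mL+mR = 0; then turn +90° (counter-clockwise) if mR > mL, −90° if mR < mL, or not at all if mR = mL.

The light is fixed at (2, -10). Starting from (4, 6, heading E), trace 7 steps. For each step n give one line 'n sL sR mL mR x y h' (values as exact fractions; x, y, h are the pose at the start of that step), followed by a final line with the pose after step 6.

n=0: pose=(4,6,E); sL=40/111, sR=24/41; mL=4304/4551, mR=1024/4551; mL+mR=48/41 → advance +1; mR−mL=-80/111 → turn -1·90°
n=1: pose=(5,6,S); sL=12/25, sR=60/113; mL=2856/2825, mR=144/2825; mL+mR=120/113 → advance +1; mR−mL=-24/25 → turn -1·90°
n=2: pose=(5,5,W); sL=120/173, sR=120/293; mL=55920/50689, mR=-14400/50689; mL+mR=240/293 → advance +1; mR−mL=-240/173 → turn -1·90°
n=3: pose=(4,5,N); sL=15/32, sR=15/34; mL=495/544, mR=-15/544; mL+mR=15/17 → advance +1; mR−mL=-15/16 → turn -1·90°
n=4: pose=(4,6,E); sL=40/111, sR=24/41; mL=4304/4551, mR=1024/4551; mL+mR=48/41 → advance +1; mR−mL=-80/111 → turn -1·90°
n=5: pose=(5,6,S); sL=12/25, sR=60/113; mL=2856/2825, mR=144/2825; mL+mR=120/113 → advance +1; mR−mL=-24/25 → turn -1·90°
n=6: pose=(5,5,W); sL=120/173, sR=120/293; mL=55920/50689, mR=-14400/50689; mL+mR=240/293 → advance +1; mR−mL=-240/173 → turn -1·90°

0 40/111 24/41 4304/4551 1024/4551 4 6 E
1 12/25 60/113 2856/2825 144/2825 5 6 S
2 120/173 120/293 55920/50689 -14400/50689 5 5 W
3 15/32 15/34 495/544 -15/544 4 5 N
4 40/111 24/41 4304/4551 1024/4551 4 6 E
5 12/25 60/113 2856/2825 144/2825 5 6 S
6 120/173 120/293 55920/50689 -14400/50689 5 5 W
final 4 5 N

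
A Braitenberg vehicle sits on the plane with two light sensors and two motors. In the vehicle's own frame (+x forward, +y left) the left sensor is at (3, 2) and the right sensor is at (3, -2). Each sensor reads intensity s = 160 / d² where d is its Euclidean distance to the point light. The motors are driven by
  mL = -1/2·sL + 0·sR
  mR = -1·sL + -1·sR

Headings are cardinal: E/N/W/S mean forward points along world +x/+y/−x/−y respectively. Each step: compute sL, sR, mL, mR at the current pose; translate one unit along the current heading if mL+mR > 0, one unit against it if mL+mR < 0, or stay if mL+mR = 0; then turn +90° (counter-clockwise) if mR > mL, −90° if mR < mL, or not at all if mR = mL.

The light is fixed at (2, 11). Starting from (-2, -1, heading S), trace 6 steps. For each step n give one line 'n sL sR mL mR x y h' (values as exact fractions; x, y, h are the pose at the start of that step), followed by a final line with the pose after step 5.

0 160/229 160/261 -80/229 -78400/59769 -2 -1 S
1 80/109 16/13 -40/109 -2784/1417 -2 0 W
2 160/89 32/13 -80/89 -4928/1157 -1 0 N
3 8/5 40/49 -4/5 -592/245 -1 -1 E
4 160/229 160/261 -80/229 -78400/59769 -2 -1 S
5 80/109 16/13 -40/109 -2784/1417 -2 0 W
final -1 0 N

n=0: pose=(-2,-1,S); sL=160/229, sR=160/261; mL=-80/229, mR=-78400/59769; mL+mR=-99280/59769 → advance -1; mR−mL=-57520/59769 → turn -1·90°
n=1: pose=(-2,0,W); sL=80/109, sR=16/13; mL=-40/109, mR=-2784/1417; mL+mR=-3304/1417 → advance -1; mR−mL=-2264/1417 → turn -1·90°
n=2: pose=(-1,0,N); sL=160/89, sR=32/13; mL=-80/89, mR=-4928/1157; mL+mR=-5968/1157 → advance -1; mR−mL=-3888/1157 → turn -1·90°
n=3: pose=(-1,-1,E); sL=8/5, sR=40/49; mL=-4/5, mR=-592/245; mL+mR=-788/245 → advance -1; mR−mL=-396/245 → turn -1·90°
n=4: pose=(-2,-1,S); sL=160/229, sR=160/261; mL=-80/229, mR=-78400/59769; mL+mR=-99280/59769 → advance -1; mR−mL=-57520/59769 → turn -1·90°
n=5: pose=(-2,0,W); sL=80/109, sR=16/13; mL=-40/109, mR=-2784/1417; mL+mR=-3304/1417 → advance -1; mR−mL=-2264/1417 → turn -1·90°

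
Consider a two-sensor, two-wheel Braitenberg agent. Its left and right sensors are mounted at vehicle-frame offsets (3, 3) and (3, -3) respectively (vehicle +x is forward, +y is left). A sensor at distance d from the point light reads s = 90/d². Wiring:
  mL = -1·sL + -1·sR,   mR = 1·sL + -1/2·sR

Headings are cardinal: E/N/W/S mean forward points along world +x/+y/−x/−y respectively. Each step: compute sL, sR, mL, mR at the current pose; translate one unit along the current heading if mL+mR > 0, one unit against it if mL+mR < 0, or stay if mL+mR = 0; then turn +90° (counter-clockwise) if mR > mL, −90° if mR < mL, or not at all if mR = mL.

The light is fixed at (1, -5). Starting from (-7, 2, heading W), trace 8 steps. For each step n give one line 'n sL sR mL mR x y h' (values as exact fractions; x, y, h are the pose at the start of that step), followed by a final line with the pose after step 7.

0 90/137 90/221 -32220/30277 13725/30277 -7 2 W
1 45/16 45/58 -1665/464 1125/464 -6 2 S
2 90/137 90/41 -16020/5617 -2475/5617 -6 3 E
3 45/121 45/73 -8730/8833 1125/17666 -7 3 N
4 90/137 90/221 -32220/30277 13725/30277 -7 2 W
5 45/16 45/58 -1665/464 1125/464 -6 2 S
6 90/137 90/41 -16020/5617 -2475/5617 -6 3 E
7 45/121 45/73 -8730/8833 1125/17666 -7 3 N
final -7 2 W

n=0: pose=(-7,2,W); sL=90/137, sR=90/221; mL=-32220/30277, mR=13725/30277; mL+mR=-135/221 → advance -1; mR−mL=45945/30277 → turn +1·90°
n=1: pose=(-6,2,S); sL=45/16, sR=45/58; mL=-1665/464, mR=1125/464; mL+mR=-135/116 → advance -1; mR−mL=1395/232 → turn +1·90°
n=2: pose=(-6,3,E); sL=90/137, sR=90/41; mL=-16020/5617, mR=-2475/5617; mL+mR=-135/41 → advance -1; mR−mL=13545/5617 → turn +1·90°
n=3: pose=(-7,3,N); sL=45/121, sR=45/73; mL=-8730/8833, mR=1125/17666; mL+mR=-135/146 → advance -1; mR−mL=18585/17666 → turn +1·90°
n=4: pose=(-7,2,W); sL=90/137, sR=90/221; mL=-32220/30277, mR=13725/30277; mL+mR=-135/221 → advance -1; mR−mL=45945/30277 → turn +1·90°
n=5: pose=(-6,2,S); sL=45/16, sR=45/58; mL=-1665/464, mR=1125/464; mL+mR=-135/116 → advance -1; mR−mL=1395/232 → turn +1·90°
n=6: pose=(-6,3,E); sL=90/137, sR=90/41; mL=-16020/5617, mR=-2475/5617; mL+mR=-135/41 → advance -1; mR−mL=13545/5617 → turn +1·90°
n=7: pose=(-7,3,N); sL=45/121, sR=45/73; mL=-8730/8833, mR=1125/17666; mL+mR=-135/146 → advance -1; mR−mL=18585/17666 → turn +1·90°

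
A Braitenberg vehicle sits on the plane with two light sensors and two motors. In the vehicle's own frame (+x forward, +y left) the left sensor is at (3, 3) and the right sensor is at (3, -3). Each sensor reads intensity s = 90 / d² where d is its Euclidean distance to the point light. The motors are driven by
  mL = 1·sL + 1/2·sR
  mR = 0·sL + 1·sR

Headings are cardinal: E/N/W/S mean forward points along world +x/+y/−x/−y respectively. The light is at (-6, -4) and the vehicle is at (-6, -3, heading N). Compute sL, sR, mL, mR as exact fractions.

left sensor world pos  = (-9, 0); dL² = 25
right sensor world pos = (-3, 0); dR² = 25
sL = 90/25 = 18/5
sR = 90/25 = 18/5
mL = 1·sL + 1/2·sR = 27/5
mR = 0·sL + 1·sR = 18/5

18/5 18/5 27/5 18/5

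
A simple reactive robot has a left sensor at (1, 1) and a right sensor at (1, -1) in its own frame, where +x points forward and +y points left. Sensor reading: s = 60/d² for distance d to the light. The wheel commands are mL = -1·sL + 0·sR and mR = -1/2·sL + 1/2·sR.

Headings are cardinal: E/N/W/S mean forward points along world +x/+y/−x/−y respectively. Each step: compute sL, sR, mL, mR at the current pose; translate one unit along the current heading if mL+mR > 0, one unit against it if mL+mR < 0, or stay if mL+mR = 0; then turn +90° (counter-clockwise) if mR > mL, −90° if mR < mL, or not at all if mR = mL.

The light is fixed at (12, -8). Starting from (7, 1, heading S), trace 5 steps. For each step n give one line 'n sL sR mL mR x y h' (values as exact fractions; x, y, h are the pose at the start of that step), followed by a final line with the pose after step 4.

0 3/4 3/5 -3/4 -3/40 7 1 S
1 60/137 60/97 -60/137 1200/13289 7 2 E
2 6/17 30/73 -6/17 36/1241 6 2 N
3 60/113 60/149 -60/113 -1080/16837 6 1 W
4 3/4 3/5 -3/4 -3/40 7 1 S
final 7 2 E

n=0: pose=(7,1,S); sL=3/4, sR=3/5; mL=-3/4, mR=-3/40; mL+mR=-33/40 → advance -1; mR−mL=27/40 → turn +1·90°
n=1: pose=(7,2,E); sL=60/137, sR=60/97; mL=-60/137, mR=1200/13289; mL+mR=-4620/13289 → advance -1; mR−mL=7020/13289 → turn +1·90°
n=2: pose=(6,2,N); sL=6/17, sR=30/73; mL=-6/17, mR=36/1241; mL+mR=-402/1241 → advance -1; mR−mL=474/1241 → turn +1·90°
n=3: pose=(6,1,W); sL=60/113, sR=60/149; mL=-60/113, mR=-1080/16837; mL+mR=-10020/16837 → advance -1; mR−mL=7860/16837 → turn +1·90°
n=4: pose=(7,1,S); sL=3/4, sR=3/5; mL=-3/4, mR=-3/40; mL+mR=-33/40 → advance -1; mR−mL=27/40 → turn +1·90°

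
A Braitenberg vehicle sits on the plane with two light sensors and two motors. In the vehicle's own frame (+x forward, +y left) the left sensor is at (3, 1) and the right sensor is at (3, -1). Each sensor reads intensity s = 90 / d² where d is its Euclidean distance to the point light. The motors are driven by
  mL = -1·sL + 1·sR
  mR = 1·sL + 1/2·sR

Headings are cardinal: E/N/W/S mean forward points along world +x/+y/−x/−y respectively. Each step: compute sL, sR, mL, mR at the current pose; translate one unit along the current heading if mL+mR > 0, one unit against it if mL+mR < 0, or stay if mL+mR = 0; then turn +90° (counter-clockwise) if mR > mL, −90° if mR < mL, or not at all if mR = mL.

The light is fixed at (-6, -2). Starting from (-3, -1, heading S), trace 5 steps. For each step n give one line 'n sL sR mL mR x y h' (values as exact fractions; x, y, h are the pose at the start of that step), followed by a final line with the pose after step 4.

n=0: pose=(-3,-1,S); sL=9/2, sR=45/4; mL=27/4, mR=81/8; mL+mR=135/8 → advance +1; mR−mL=27/8 → turn +1·90°
n=1: pose=(-3,-2,E); sL=90/37, sR=90/37; mL=0, mR=135/37; mL+mR=135/37 → advance +1; mR−mL=135/37 → turn +1·90°
n=2: pose=(-2,-2,N); sL=5, sR=45/17; mL=-40/17, mR=215/34; mL+mR=135/34 → advance +1; mR−mL=295/34 → turn +1·90°
n=3: pose=(-2,-1,W); sL=90, sR=18; mL=-72, mR=99; mL+mR=27 → advance +1; mR−mL=171 → turn +1·90°
n=4: pose=(-3,-1,S); sL=9/2, sR=45/4; mL=27/4, mR=81/8; mL+mR=135/8 → advance +1; mR−mL=27/8 → turn +1·90°

0 9/2 45/4 27/4 81/8 -3 -1 S
1 90/37 90/37 0 135/37 -3 -2 E
2 5 45/17 -40/17 215/34 -2 -2 N
3 90 18 -72 99 -2 -1 W
4 9/2 45/4 27/4 81/8 -3 -1 S
final -3 -2 E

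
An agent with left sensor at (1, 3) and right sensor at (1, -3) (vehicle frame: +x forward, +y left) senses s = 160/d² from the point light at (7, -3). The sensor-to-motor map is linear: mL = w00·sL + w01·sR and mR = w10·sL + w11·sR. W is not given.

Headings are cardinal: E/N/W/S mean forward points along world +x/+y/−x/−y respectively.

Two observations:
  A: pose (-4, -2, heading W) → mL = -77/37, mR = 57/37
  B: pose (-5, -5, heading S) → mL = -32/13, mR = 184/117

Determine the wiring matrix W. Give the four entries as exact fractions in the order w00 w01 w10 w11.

-1 -1 1/2 1

obs A: pose=(-4,-2,W) → sL=40/37, sR=1, mL=-77/37, mR=57/37
obs B: pose=(-5,-5,S) → sL=16/9, sR=80/117, mL=-32/13, mR=184/117
sensor matrix S = [[40/37, 1], [16/9, 80/117]]; det S = -4496/4329
solve [mL_A; mL_B] = S·[w00; w01] and [mR_A; mR_B] = S·[w10; w11]:
  w00 = -1, w01 = -1, w10 = 1/2, w11 = 1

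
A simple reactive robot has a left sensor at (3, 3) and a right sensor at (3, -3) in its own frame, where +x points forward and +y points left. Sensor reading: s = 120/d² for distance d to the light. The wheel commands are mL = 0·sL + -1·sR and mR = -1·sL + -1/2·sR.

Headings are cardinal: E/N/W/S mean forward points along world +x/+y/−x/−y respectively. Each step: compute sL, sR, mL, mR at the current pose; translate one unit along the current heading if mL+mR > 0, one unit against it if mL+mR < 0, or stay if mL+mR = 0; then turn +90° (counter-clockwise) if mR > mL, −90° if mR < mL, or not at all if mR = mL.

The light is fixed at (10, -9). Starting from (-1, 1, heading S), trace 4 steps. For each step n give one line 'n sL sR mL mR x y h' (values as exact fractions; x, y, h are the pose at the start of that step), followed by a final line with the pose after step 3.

n=0: pose=(-1,1,S); sL=120/113, sR=24/49; mL=-24/49, mR=-7236/5537; mL+mR=-9948/5537 → advance -1; mR−mL=-4524/5537 → turn -1·90°
n=1: pose=(-1,2,W); sL=6/13, sR=15/49; mL=-15/49, mR=-783/1274; mL+mR=-1173/1274 → advance -1; mR−mL=-393/1274 → turn -1·90°
n=2: pose=(0,2,N); sL=24/73, sR=24/49; mL=-24/49, mR=-2052/3577; mL+mR=-3804/3577 → advance -1; mR−mL=-300/3577 → turn -1·90°
n=3: pose=(0,1,E); sL=60/109, sR=60/49; mL=-60/49, mR=-6210/5341; mL+mR=-12750/5341 → advance -1; mR−mL=330/5341 → turn +1·90°

0 120/113 24/49 -24/49 -7236/5537 -1 1 S
1 6/13 15/49 -15/49 -783/1274 -1 2 W
2 24/73 24/49 -24/49 -2052/3577 0 2 N
3 60/109 60/49 -60/49 -6210/5341 0 1 E
final -1 1 N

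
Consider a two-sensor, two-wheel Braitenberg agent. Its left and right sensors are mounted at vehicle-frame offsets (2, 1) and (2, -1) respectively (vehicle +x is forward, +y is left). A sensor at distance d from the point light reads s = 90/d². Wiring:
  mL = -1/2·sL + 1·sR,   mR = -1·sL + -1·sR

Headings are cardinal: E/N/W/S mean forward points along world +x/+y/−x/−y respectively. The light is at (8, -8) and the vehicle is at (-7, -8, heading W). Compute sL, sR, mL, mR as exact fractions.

9/29 9/29 9/58 -18/29

left sensor world pos  = (-9, -9); dL² = 290
right sensor world pos = (-9, -7); dR² = 290
sL = 90/290 = 9/29
sR = 90/290 = 9/29
mL = -1/2·sL + 1·sR = 9/58
mR = -1·sL + -1·sR = -18/29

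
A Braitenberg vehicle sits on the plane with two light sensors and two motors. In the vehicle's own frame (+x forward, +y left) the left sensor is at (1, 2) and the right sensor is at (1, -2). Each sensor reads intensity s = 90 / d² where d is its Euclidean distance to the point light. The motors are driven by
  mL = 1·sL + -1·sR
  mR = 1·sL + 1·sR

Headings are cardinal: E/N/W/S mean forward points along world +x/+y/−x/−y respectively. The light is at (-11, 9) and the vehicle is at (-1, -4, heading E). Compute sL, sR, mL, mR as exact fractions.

45/121 45/173 2340/20933 13230/20933

left sensor world pos  = (0, -2); dL² = 242
right sensor world pos = (0, -6); dR² = 346
sL = 90/242 = 45/121
sR = 90/346 = 45/173
mL = 1·sL + -1·sR = 2340/20933
mR = 1·sL + 1·sR = 13230/20933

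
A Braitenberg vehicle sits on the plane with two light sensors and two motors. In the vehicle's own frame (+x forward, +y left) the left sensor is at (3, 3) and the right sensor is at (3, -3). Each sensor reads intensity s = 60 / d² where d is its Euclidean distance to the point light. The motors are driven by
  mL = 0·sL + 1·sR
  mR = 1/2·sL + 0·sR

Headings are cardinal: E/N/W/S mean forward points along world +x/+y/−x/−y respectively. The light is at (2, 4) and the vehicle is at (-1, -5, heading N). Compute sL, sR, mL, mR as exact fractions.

5/6 5/3 5/3 5/12

left sensor world pos  = (-4, -2); dL² = 72
right sensor world pos = (2, -2); dR² = 36
sL = 60/72 = 5/6
sR = 60/36 = 5/3
mL = 0·sL + 1·sR = 5/3
mR = 1/2·sL + 0·sR = 5/12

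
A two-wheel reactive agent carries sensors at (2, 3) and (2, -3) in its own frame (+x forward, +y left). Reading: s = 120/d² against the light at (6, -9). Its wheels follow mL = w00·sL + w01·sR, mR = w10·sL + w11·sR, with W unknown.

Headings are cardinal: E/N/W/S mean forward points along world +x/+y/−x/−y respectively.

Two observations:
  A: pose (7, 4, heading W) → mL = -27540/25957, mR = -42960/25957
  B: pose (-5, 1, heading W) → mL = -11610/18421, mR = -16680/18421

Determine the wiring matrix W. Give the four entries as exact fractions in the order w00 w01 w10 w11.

obs A: pose=(7,4,W) → sL=120/101, sR=120/257, mL=-27540/25957, mR=-42960/25957
obs B: pose=(-5,1,W) → sL=60/109, sR=60/169, mL=-11610/18421, mR=-16680/18421
sensor matrix S = [[120/101, 120/257], [60/109, 60/169]]; det S = 78796800/478153897
solve [mL_A; mL_B] = S·[w00; w01] and [mR_A; mR_B] = S·[w10; w11]:
  w00 = -1/2, w01 = -1, w10 = -1, w11 = -1

-1/2 -1 -1 -1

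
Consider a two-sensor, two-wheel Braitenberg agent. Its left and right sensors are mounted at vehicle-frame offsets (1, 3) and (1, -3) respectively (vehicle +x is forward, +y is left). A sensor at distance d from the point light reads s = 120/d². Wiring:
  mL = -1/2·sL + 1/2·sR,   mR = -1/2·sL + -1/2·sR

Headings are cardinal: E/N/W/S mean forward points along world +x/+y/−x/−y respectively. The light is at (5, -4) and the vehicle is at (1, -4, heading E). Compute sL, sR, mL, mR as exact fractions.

20/3 20/3 0 -20/3

left sensor world pos  = (2, -1); dL² = 18
right sensor world pos = (2, -7); dR² = 18
sL = 120/18 = 20/3
sR = 120/18 = 20/3
mL = -1/2·sL + 1/2·sR = 0
mR = -1/2·sL + -1/2·sR = -20/3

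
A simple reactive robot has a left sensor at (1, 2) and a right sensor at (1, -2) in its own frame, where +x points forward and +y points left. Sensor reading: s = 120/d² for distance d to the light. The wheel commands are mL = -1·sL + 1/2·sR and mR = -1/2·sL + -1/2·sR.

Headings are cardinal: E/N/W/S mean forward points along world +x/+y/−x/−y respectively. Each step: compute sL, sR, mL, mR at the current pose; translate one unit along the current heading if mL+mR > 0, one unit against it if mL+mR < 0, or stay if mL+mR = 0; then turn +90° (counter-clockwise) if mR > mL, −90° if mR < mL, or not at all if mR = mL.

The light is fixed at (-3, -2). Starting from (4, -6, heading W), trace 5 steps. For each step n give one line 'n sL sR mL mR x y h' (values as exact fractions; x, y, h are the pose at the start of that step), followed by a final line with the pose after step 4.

n=0: pose=(4,-6,W); sL=5/3, sR=3; mL=-1/6, mR=-7/3; mL+mR=-5/2 → advance -1; mR−mL=-13/6 → turn -1·90°
n=1: pose=(5,-6,N); sL=8/3, sR=120/109; mL=-692/327, mR=-616/327; mL+mR=-4 → advance -1; mR−mL=76/327 → turn +1·90°
n=2: pose=(5,-7,W); sL=60/49, sR=60/29; mL=-270/1421, mR=-2340/1421; mL+mR=-90/49 → advance -1; mR−mL=-2070/1421 → turn -1·90°
n=3: pose=(6,-7,N); sL=24/13, sR=120/137; mL=-2508/1781, mR=-2424/1781; mL+mR=-36/13 → advance -1; mR−mL=84/1781 → turn +1·90°
n=4: pose=(6,-8,W); sL=15/16, sR=3/2; mL=-3/16, mR=-39/32; mL+mR=-45/32 → advance -1; mR−mL=-33/32 → turn -1·90°

0 5/3 3 -1/6 -7/3 4 -6 W
1 8/3 120/109 -692/327 -616/327 5 -6 N
2 60/49 60/29 -270/1421 -2340/1421 5 -7 W
3 24/13 120/137 -2508/1781 -2424/1781 6 -7 N
4 15/16 3/2 -3/16 -39/32 6 -8 W
final 7 -8 N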